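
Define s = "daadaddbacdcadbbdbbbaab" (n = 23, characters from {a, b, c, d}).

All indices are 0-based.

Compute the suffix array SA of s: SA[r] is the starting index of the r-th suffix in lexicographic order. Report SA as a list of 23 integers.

rank | idx | suffix
   0 |  20 | aab
   1 |   1 | aadaddbacdcadbbdbbbaab
   2 |  21 | ab
   3 |   8 | acdcadbbdbbbaab
   4 |   2 | adaddbacdcadbbdbbbaab
   5 |  12 | adbbdbbbaab
   6 |   4 | addbacdcadbbdbbbaab
   7 |  22 | b
   8 |  19 | baab
   9 |   7 | bacdcadbbdbbbaab
  10 |  18 | bbaab
  11 |  17 | bbbaab
  12 |  14 | bbdbbbaab
  13 |  15 | bdbbbaab
  14 |  11 | cadbbdbbbaab
  15 |   9 | cdcadbbdbbbaab
  16 |   0 | daadaddbacdcadbbdbbbaab
  17 |   3 | daddbacdcadbbdbbbaab
  18 |   6 | dbacdcadbbdbbbaab
  19 |  16 | dbbbaab
  20 |  13 | dbbdbbbaab
  21 |  10 | dcadbbdbbbaab
  22 |   5 | ddbacdcadbbdbbbaab

[20, 1, 21, 8, 2, 12, 4, 22, 19, 7, 18, 17, 14, 15, 11, 9, 0, 3, 6, 16, 13, 10, 5]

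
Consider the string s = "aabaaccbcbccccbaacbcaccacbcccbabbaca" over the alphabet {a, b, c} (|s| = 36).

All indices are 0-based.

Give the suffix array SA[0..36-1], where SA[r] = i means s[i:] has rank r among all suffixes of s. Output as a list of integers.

rank | idx | suffix
   0 |  35 | a
   1 |   0 | aabaaccbcbccccbaacbcaccacbcccbabbaca
   2 |  15 | aacbcaccacbcccbabbaca
   3 |   3 | aaccbcbccccbaacbcaccacbcccbabbaca
   4 |   1 | abaaccbcbccccbaacbcaccacbcccbabbaca
   5 |  30 | abbaca
   6 |  33 | aca
   7 |  16 | acbcaccacbcccbabbaca
   8 |  23 | acbcccbabbaca
   9 |  20 | accacbcccbabbaca
  10 |   4 | accbcbccccbaacbcaccacbcccbabbaca
  11 |  14 | baacbcaccacbcccbabbaca
  12 |   2 | baaccbcbccccbaacbcaccacbcccbabbaca
  13 |  29 | babbaca
  14 |  32 | baca
  15 |  31 | bbaca
  16 |  18 | bcaccacbcccbabbaca
  17 |   7 | bcbccccbaacbcaccacbcccbabbaca
  18 |  25 | bcccbabbaca
  19 |   9 | bccccbaacbcaccacbcccbabbaca
  20 |  34 | ca
  21 |  22 | cacbcccbabbaca
  22 |  19 | caccacbcccbabbaca
  23 |  13 | cbaacbcaccacbcccbabbaca
  24 |  28 | cbabbaca
  25 |  17 | cbcaccacbcccbabbaca
  26 |   6 | cbcbccccbaacbcaccacbcccbabbaca
  27 |  24 | cbcccbabbaca
  28 |   8 | cbccccbaacbcaccacbcccbabbaca
  29 |  21 | ccacbcccbabbaca
  30 |  12 | ccbaacbcaccacbcccbabbaca
  31 |  27 | ccbabbaca
  32 |   5 | ccbcbccccbaacbcaccacbcccbabbaca
  33 |  11 | cccbaacbcaccacbcccbabbaca
  34 |  26 | cccbabbaca
  35 |  10 | ccccbaacbcaccacbcccbabbaca

[35, 0, 15, 3, 1, 30, 33, 16, 23, 20, 4, 14, 2, 29, 32, 31, 18, 7, 25, 9, 34, 22, 19, 13, 28, 17, 6, 24, 8, 21, 12, 27, 5, 11, 26, 10]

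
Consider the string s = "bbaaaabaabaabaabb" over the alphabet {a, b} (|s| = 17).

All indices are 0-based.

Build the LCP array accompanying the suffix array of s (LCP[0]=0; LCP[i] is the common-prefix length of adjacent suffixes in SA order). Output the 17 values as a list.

[0, 3, 2, 9, 6, 3, 1, 8, 5, 2, 0, 1, 3, 7, 4, 1, 2]

rank | idx | suffix
   0 |   2 | aaaabaabaabaabb
   1 |   3 | aaabaabaabaabb
   2 |   4 | aabaabaabaabb
   3 |   7 | aabaabaabb
   4 |  10 | aabaabb
   5 |  13 | aabb
   6 |   5 | abaabaabaabb
   7 |   8 | abaabaabb
   8 |  11 | abaabb
   9 |  14 | abb
  10 |  16 | b
  11 |   1 | baaaabaabaabaabb
  12 |   6 | baabaabaabb
  13 |   9 | baabaabb
  14 |  12 | baabb
  15 |  15 | bb
  16 |   0 | bbaaaabaabaabaabb

SA = [2, 3, 4, 7, 10, 13, 5, 8, 11, 14, 16, 1, 6, 9, 12, 15, 0]
rank  pair      lcp
   1  s[2:],s[3:]  3  'aaa'
   2  s[3:],s[4:]  2  'aa'
   3  s[4:],s[7:]  9  'aabaabaab'
   4  s[7:],s[10:]  6  'aabaab'
   5  s[10:],s[13:]  3  'aab'
   6  s[13:],s[5:]  1  'a'
   7  s[5:],s[8:]  8  'abaabaab'
   8  s[8:],s[11:]  5  'abaab'
   9  s[11:],s[14:]  2  'ab'
  10  s[14:],s[16:]  0  ''
  11  s[16:],s[1:]  1  'b'
  12  s[1:],s[6:]  3  'baa'
  13  s[6:],s[9:]  7  'baabaab'
  14  s[9:],s[12:]  4  'baab'
  15  s[12:],s[15:]  1  'b'
  16  s[15:],s[0:]  2  'bb'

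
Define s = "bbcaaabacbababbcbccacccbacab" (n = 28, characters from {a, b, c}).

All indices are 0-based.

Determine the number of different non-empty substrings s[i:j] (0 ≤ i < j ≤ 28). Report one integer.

rank | idx | suffix
   0 |   3 | aaabacbababbcbccacccbacab
   1 |   4 | aabacbababbcbccacccbacab
   2 |  26 | ab
   3 |  10 | ababbcbccacccbacab
   4 |   5 | abacbababbcbccacccbacab
   5 |  12 | abbcbccacccbacab
   6 |  24 | acab
   7 |   7 | acbababbcbccacccbacab
   8 |  19 | acccbacab
   9 |  27 | b
  10 |   9 | bababbcbccacccbacab
  11 |  11 | babbcbccacccbacab
  12 |  23 | bacab
  13 |   6 | bacbababbcbccacccbacab
  14 |   0 | bbcaaabacbababbcbccacccbacab
  15 |  13 | bbcbccacccbacab
  16 |   1 | bcaaabacbababbcbccacccbacab
  17 |  14 | bcbccacccbacab
  18 |  16 | bccacccbacab
  19 |   2 | caaabacbababbcbccacccbacab
  20 |  25 | cab
  21 |  18 | cacccbacab
  22 |   8 | cbababbcbccacccbacab
  23 |  22 | cbacab
  24 |  15 | cbccacccbacab
  25 |  17 | ccacccbacab
  26 |  21 | ccbacab
  27 |  20 | cccbacab

SA = [3, 4, 26, 10, 5, 12, 24, 7, 19, 27, 9, 11, 23, 6, 0, 13, 1, 14, 16, 2, 25, 18, 8, 22, 15, 17, 21, 20]
i: (SA[i-1],SA[i]) lcp shared
  1: (3,4) 2 'aa'
  2: (4,26) 1 'a'
  3: (26,10) 2 'ab'
  4: (10,5) 3 'aba'
  5: (5,12) 2 'ab'
  6: (12,24) 1 'a'
  7: (24,7) 2 'ac'
  8: (7,19) 2 'ac'
  9: (19,27) 0 ''
  10: (27,9) 1 'b'
  11: (9,11) 3 'bab'
  12: (11,23) 2 'ba'
  13: (23,6) 3 'bac'
  14: (6,0) 1 'b'
  15: (0,13) 3 'bbc'
  16: (13,1) 1 'b'
  17: (1,14) 2 'bc'
  18: (14,16) 2 'bc'
  19: (16,2) 0 ''
  20: (2,25) 2 'ca'
  21: (25,18) 2 'ca'
  22: (18,8) 1 'c'
  23: (8,22) 3 'cba'
  24: (22,15) 2 'cb'
  25: (15,17) 1 'c'
  26: (17,21) 2 'cc'
  27: (21,20) 2 'cc'

n(n+1)/2 = 28·29/2 = 406
Σ LCP = 0 + 2 + 1 + 2 + 3 + 2 + 1 + 2 + 2 + 0 + 1 + 3 + 2 + 3 + 1 + 3 + 1 + 2 + 2 + 0 + 2 + 2 + 1 + 3 + 2 + 1 + 2 + 2 = 48
distinct = 406 − 48 = 358

358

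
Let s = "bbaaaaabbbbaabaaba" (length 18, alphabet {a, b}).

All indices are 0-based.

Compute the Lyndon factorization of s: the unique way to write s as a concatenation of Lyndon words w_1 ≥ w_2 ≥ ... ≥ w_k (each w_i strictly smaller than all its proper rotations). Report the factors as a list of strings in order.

emit factor 1: 'b' (i=0, period=1)
emit factor 2: 'b' (i=1, period=1)
emit factor 3: 'aaaaabbbbaabaab' (i=2, period=15)
emit factor 4: 'a' (i=17, period=1)

["b", "b", "aaaaabbbbaabaab", "a"]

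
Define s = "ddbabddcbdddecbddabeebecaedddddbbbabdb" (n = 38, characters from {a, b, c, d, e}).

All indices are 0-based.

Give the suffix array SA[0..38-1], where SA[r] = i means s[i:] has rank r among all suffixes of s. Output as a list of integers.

rank→(start, suffix):
  0 → (34, 'abdb')
  1 → (3, 'abddcbdddecbddabeebecaedddddbbbabdb')
  2 → (17, 'abeebecaedddddbbbabdb')
  3 → (24, 'aedddddbbbabdb')
  4 → (37, 'b')
  5 → (33, 'babdb')
  6 → (2, 'babddcbdddecbddabeebecaedddddbbbabdb')
  7 → (32, 'bbabdb')
  8 → (31, 'bbbabdb')
  9 → (35, 'bdb')
  10 → (14, 'bddabeebecaedddddbbbabdb')
  11 → (4, 'bddcbdddecbddabeebecaedddddbbbabdb')
  12 → (8, 'bdddecbddabeebecaedddddbbbabdb')
  13 → (21, 'becaedddddbbbabdb')
  14 → (18, 'beebecaedddddbbbabdb')
  15 → (23, 'caedddddbbbabdb')
  16 → (13, 'cbddabeebecaedddddbbbabdb')
  17 → (7, 'cbdddecbddabeebecaedddddbbbabdb')
  18 → (16, 'dabeebecaedddddbbbabdb')
  19 → (36, 'db')
  20 → (1, 'dbabddcbdddecbddabeebecaedddddbbbabdb')
  21 → (30, 'dbbbabdb')
  22 → (6, 'dcbdddecbddabeebecaedddddbbbabdb')
  23 → (15, 'ddabeebecaedddddbbbabdb')
  24 → (0, 'ddbabddcbdddecbddabeebecaedddddbbbabdb')
  25 → (29, 'ddbbbabdb')
  26 → (5, 'ddcbdddecbddabeebecaedddddbbbabdb')
  27 → (28, 'dddbbbabdb')
  28 → (27, 'ddddbbbabdb')
  29 → (26, 'dddddbbbabdb')
  30 → (9, 'dddecbddabeebecaedddddbbbabdb')
  31 → (10, 'ddecbddabeebecaedddddbbbabdb')
  32 → (11, 'decbddabeebecaedddddbbbabdb')
  33 → (20, 'ebecaedddddbbbabdb')
  34 → (22, 'ecaedddddbbbabdb')
  35 → (12, 'ecbddabeebecaedddddbbbabdb')
  36 → (25, 'edddddbbbabdb')
  37 → (19, 'eebecaedddddbbbabdb')

[34, 3, 17, 24, 37, 33, 2, 32, 31, 35, 14, 4, 8, 21, 18, 23, 13, 7, 16, 36, 1, 30, 6, 15, 0, 29, 5, 28, 27, 26, 9, 10, 11, 20, 22, 12, 25, 19]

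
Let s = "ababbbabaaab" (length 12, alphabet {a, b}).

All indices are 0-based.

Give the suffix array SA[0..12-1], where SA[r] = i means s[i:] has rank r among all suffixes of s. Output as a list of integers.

rank→(start, suffix):
  0 → (8, 'aaab')
  1 → (9, 'aab')
  2 → (10, 'ab')
  3 → (6, 'abaaab')
  4 → (0, 'ababbbabaaab')
  5 → (2, 'abbbabaaab')
  6 → (11, 'b')
  7 → (7, 'baaab')
  8 → (5, 'babaaab')
  9 → (1, 'babbbabaaab')
  10 → (4, 'bbabaaab')
  11 → (3, 'bbbabaaab')

[8, 9, 10, 6, 0, 2, 11, 7, 5, 1, 4, 3]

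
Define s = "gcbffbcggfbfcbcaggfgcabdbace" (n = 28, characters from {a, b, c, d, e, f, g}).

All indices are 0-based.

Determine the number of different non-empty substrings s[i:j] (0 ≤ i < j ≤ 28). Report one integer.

376

sorted suffixes:
  #0 SA[0]=21  'abdbace'
  #1 SA[1]=25  'ace'
  #2 SA[2]=15  'aggfgcabdbace'
  #3 SA[3]=24  'bace'
  #4 SA[4]=13  'bcaggfgcabdbace'
  #5 SA[5]=5  'bcggfbfcbcaggfgcabdbace'
  #6 SA[6]=22  'bdbace'
  #7 SA[7]=10  'bfcbcaggfgcabdbace'
  #8 SA[8]=2  'bffbcggfbfcbcaggfgcabdbace'
  #9 SA[9]=20  'cabdbace'
  #10 SA[10]=14  'caggfgcabdbace'
  #11 SA[11]=12  'cbcaggfgcabdbace'
  #12 SA[12]=1  'cbffbcggfbfcbcaggfgcabdbace'
  #13 SA[13]=26  'ce'
  #14 SA[14]=6  'cggfbfcbcaggfgcabdbace'
  #15 SA[15]=23  'dbace'
  #16 SA[16]=27  'e'
  #17 SA[17]=4  'fbcggfbfcbcaggfgcabdbace'
  #18 SA[18]=9  'fbfcbcaggfgcabdbace'
  #19 SA[19]=11  'fcbcaggfgcabdbace'
  #20 SA[20]=3  'ffbcggfbfcbcaggfgcabdbace'
  #21 SA[21]=18  'fgcabdbace'
  #22 SA[22]=19  'gcabdbace'
  #23 SA[23]=0  'gcbffbcggfbfcbcaggfgcabdbace'
  #24 SA[24]=8  'gfbfcbcaggfgcabdbace'
  #25 SA[25]=17  'gfgcabdbace'
  #26 SA[26]=7  'ggfbfcbcaggfgcabdbace'
  #27 SA[27]=16  'ggfgcabdbace'

SA = [21, 25, 15, 24, 13, 5, 22, 10, 2, 20, 14, 12, 1, 26, 6, 23, 27, 4, 9, 11, 3, 18, 19, 0, 8, 17, 7, 16]
[i] adj suffixes → lcp
  [1] 21/25 → 1 ('a')
  [2] 25/15 → 1 ('a')
  [3] 15/24 → 0 ('')
  [4] 24/13 → 1 ('b')
  [5] 13/5 → 2 ('bc')
  [6] 5/22 → 1 ('b')
  [7] 22/10 → 1 ('b')
  [8] 10/2 → 2 ('bf')
  [9] 2/20 → 0 ('')
  [10] 20/14 → 2 ('ca')
  [11] 14/12 → 1 ('c')
  [12] 12/1 → 2 ('cb')
  [13] 1/26 → 1 ('c')
  [14] 26/6 → 1 ('c')
  [15] 6/23 → 0 ('')
  [16] 23/27 → 0 ('')
  [17] 27/4 → 0 ('')
  [18] 4/9 → 2 ('fb')
  [19] 9/11 → 1 ('f')
  [20] 11/3 → 1 ('f')
  [21] 3/18 → 1 ('f')
  [22] 18/19 → 0 ('')
  [23] 19/0 → 2 ('gc')
  [24] 0/8 → 1 ('g')
  [25] 8/17 → 2 ('gf')
  [26] 17/7 → 1 ('g')
  [27] 7/16 → 3 ('ggf')

n(n+1)/2 = 28·29/2 = 406
Σ LCP = 0 + 1 + 1 + 0 + 1 + 2 + 1 + 1 + 2 + 0 + 2 + 1 + 2 + 1 + 1 + 0 + 0 + 0 + 2 + 1 + 1 + 1 + 0 + 2 + 1 + 2 + 1 + 3 = 30
distinct = 406 − 30 = 376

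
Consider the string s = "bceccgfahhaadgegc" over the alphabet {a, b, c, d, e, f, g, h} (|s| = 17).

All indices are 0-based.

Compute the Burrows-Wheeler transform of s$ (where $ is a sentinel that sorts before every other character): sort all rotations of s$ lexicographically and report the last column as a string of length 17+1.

rank  rotation            last
    0  $bceccgfahhaadgegc  c
    1  aadgegc$bceccgfahh  h
    2  adgegc$bceccgfahha  a
    3  ahhaadgegc$bceccgf  f
    4  bceccgfahhaadgegc$  $
    5  c$bceccgfahhaadgeg  g
    6  ccgfahhaadgegc$bce  e
    7  ceccgfahhaadgegc$b  b
    8  cgfahhaadgegc$bcec  c
    9  dgegc$bceccgfahhaa  a
   10  eccgfahhaadgegc$bc  c
   11  egc$bceccgfahhaadg  g
   12  fahhaadgegc$bceccg  g
   13  gc$bceccgfahhaadge  e
   14  gegc$bceccgfahhaad  d
   15  gfahhaadgegc$bcecc  c
   16  haadgegc$bceccgfah  h
   17  hhaadgegc$bceccgfa  a

chaf$gebcacggedcha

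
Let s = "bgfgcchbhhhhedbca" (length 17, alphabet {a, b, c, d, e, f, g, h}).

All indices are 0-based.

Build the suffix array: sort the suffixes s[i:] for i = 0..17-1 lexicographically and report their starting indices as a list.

[16, 14, 0, 7, 15, 4, 5, 13, 12, 2, 3, 1, 6, 11, 10, 9, 8]

sorted suffixes:
  #0 SA[0]=16  'a'
  #1 SA[1]=14  'bca'
  #2 SA[2]=0  'bgfgcchbhhhhedbca'
  #3 SA[3]=7  'bhhhhedbca'
  #4 SA[4]=15  'ca'
  #5 SA[5]=4  'cchbhhhhedbca'
  #6 SA[6]=5  'chbhhhhedbca'
  #7 SA[7]=13  'dbca'
  #8 SA[8]=12  'edbca'
  #9 SA[9]=2  'fgcchbhhhhedbca'
  #10 SA[10]=3  'gcchbhhhhedbca'
  #11 SA[11]=1  'gfgcchbhhhhedbca'
  #12 SA[12]=6  'hbhhhhedbca'
  #13 SA[13]=11  'hedbca'
  #14 SA[14]=10  'hhedbca'
  #15 SA[15]=9  'hhhedbca'
  #16 SA[16]=8  'hhhhedbca'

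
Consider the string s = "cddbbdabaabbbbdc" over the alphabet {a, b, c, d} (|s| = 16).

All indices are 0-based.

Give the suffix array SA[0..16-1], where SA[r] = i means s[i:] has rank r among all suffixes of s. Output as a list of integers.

rank | idx | suffix
   0 |   8 | aabbbbdc
   1 |   6 | abaabbbbdc
   2 |   9 | abbbbdc
   3 |   7 | baabbbbdc
   4 |  10 | bbbbdc
   5 |  11 | bbbdc
   6 |   3 | bbdabaabbbbdc
   7 |  12 | bbdc
   8 |   4 | bdabaabbbbdc
   9 |  13 | bdc
  10 |  15 | c
  11 |   0 | cddbbdabaabbbbdc
  12 |   5 | dabaabbbbdc
  13 |   2 | dbbdabaabbbbdc
  14 |  14 | dc
  15 |   1 | ddbbdabaabbbbdc

[8, 6, 9, 7, 10, 11, 3, 12, 4, 13, 15, 0, 5, 2, 14, 1]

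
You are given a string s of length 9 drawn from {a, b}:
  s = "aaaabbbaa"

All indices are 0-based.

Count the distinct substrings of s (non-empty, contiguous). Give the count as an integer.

33

rank | idx | suffix
   0 |   8 | a
   1 |   7 | aa
   2 |   0 | aaaabbbaa
   3 |   1 | aaabbbaa
   4 |   2 | aabbbaa
   5 |   3 | abbbaa
   6 |   6 | baa
   7 |   5 | bbaa
   8 |   4 | bbbaa

SA = [8, 7, 0, 1, 2, 3, 6, 5, 4]
rank  pair      lcp
   1  s[8:],s[7:]  1  'a'
   2  s[7:],s[0:]  2  'aa'
   3  s[0:],s[1:]  3  'aaa'
   4  s[1:],s[2:]  2  'aa'
   5  s[2:],s[3:]  1  'a'
   6  s[3:],s[6:]  0  ''
   7  s[6:],s[5:]  1  'b'
   8  s[5:],s[4:]  2  'bb'

n(n+1)/2 = 9·10/2 = 45
Σ LCP = 0 + 1 + 2 + 3 + 2 + 1 + 0 + 1 + 2 = 12
distinct = 45 − 12 = 33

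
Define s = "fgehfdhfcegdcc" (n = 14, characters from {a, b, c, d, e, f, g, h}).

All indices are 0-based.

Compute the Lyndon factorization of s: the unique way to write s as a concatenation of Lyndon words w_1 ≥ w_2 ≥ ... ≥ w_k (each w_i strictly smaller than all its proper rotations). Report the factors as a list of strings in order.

emit factor 1: 'fg' (i=0, period=2)
emit factor 2: 'ehf' (i=2, period=3)
emit factor 3: 'dhf' (i=5, period=3)
emit factor 4: 'cegd' (i=8, period=4)
emit factor 5: 'c' (i=12, period=1)
emit factor 6: 'c' (i=13, period=1)

["fg", "ehf", "dhf", "cegd", "c", "c"]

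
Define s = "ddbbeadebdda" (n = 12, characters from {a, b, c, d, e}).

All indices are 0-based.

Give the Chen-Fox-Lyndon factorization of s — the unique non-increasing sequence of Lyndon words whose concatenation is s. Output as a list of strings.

["d", "d", "bbe", "adebdd", "a"]

emit factor 1: 'd' (i=0, period=1)
emit factor 2: 'd' (i=1, period=1)
emit factor 3: 'bbe' (i=2, period=3)
emit factor 4: 'adebdd' (i=5, period=6)
emit factor 5: 'a' (i=11, period=1)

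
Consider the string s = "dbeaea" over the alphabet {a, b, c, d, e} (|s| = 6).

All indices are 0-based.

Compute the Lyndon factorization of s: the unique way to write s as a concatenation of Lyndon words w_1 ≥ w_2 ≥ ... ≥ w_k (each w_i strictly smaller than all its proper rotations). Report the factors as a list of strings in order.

["d", "be", "ae", "a"]

emit factor 1: 'd' (i=0, period=1)
emit factor 2: 'be' (i=1, period=2)
emit factor 3: 'ae' (i=3, period=2)
emit factor 4: 'a' (i=5, period=1)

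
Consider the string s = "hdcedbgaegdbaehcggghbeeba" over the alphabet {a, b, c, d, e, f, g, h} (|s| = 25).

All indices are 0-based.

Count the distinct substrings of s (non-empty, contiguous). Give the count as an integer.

303

rank | idx | suffix
   0 |  24 | a
   1 |   7 | aegdbaehcggghbeeba
   2 |  12 | aehcggghbeeba
   3 |  23 | ba
   4 |  11 | baehcggghbeeba
   5 |  20 | beeba
   6 |   5 | bgaegdbaehcggghbeeba
   7 |   2 | cedbgaegdbaehcggghbeeba
   8 |  15 | cggghbeeba
   9 |  10 | dbaehcggghbeeba
  10 |   4 | dbgaegdbaehcggghbeeba
  11 |   1 | dcedbgaegdbaehcggghbeeba
  12 |  22 | eba
  13 |   3 | edbgaegdbaehcggghbeeba
  14 |  21 | eeba
  15 |   8 | egdbaehcggghbeeba
  16 |  13 | ehcggghbeeba
  17 |   6 | gaegdbaehcggghbeeba
  18 |   9 | gdbaehcggghbeeba
  19 |  16 | ggghbeeba
  20 |  17 | gghbeeba
  21 |  18 | ghbeeba
  22 |  19 | hbeeba
  23 |  14 | hcggghbeeba
  24 |   0 | hdcedbgaegdbaehcggghbeeba

SA = [24, 7, 12, 23, 11, 20, 5, 2, 15, 10, 4, 1, 22, 3, 21, 8, 13, 6, 9, 16, 17, 18, 19, 14, 0]
rank  pair      lcp
   1  s[24:],s[7:]  1  'a'
   2  s[7:],s[12:]  2  'ae'
   3  s[12:],s[23:]  0  ''
   4  s[23:],s[11:]  2  'ba'
   5  s[11:],s[20:]  1  'b'
   6  s[20:],s[5:]  1  'b'
   7  s[5:],s[2:]  0  ''
   8  s[2:],s[15:]  1  'c'
   9  s[15:],s[10:]  0  ''
  10  s[10:],s[4:]  2  'db'
  11  s[4:],s[1:]  1  'd'
  12  s[1:],s[22:]  0  ''
  13  s[22:],s[3:]  1  'e'
  14  s[3:],s[21:]  1  'e'
  15  s[21:],s[8:]  1  'e'
  16  s[8:],s[13:]  1  'e'
  17  s[13:],s[6:]  0  ''
  18  s[6:],s[9:]  1  'g'
  19  s[9:],s[16:]  1  'g'
  20  s[16:],s[17:]  2  'gg'
  21  s[17:],s[18:]  1  'g'
  22  s[18:],s[19:]  0  ''
  23  s[19:],s[14:]  1  'h'
  24  s[14:],s[0:]  1  'h'

n(n+1)/2 = 25·26/2 = 325
Σ LCP = 0 + 1 + 2 + 0 + 2 + 1 + 1 + 0 + 1 + 0 + 2 + 1 + 0 + 1 + 1 + 1 + 1 + 0 + 1 + 1 + 2 + 1 + 0 + 1 + 1 = 22
distinct = 325 − 22 = 303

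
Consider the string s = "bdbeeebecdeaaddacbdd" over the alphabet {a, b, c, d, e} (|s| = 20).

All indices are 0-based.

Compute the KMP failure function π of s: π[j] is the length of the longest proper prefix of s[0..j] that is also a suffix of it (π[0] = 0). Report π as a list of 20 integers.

π[0] = 0
j=1 s[j]='d': π[1]=0 (border '')
j=2 s[j]='b': π[2]=1 (border 'b')
j=3 s[j]='e': k: 1→0; π[3]=0 (border '')
j=4 s[j]='e': π[4]=0 (border '')
j=5 s[j]='e': π[5]=0 (border '')
j=6 s[j]='b': π[6]=1 (border 'b')
j=7 s[j]='e': k: 1→0; π[7]=0 (border '')
j=8 s[j]='c': π[8]=0 (border '')
j=9 s[j]='d': π[9]=0 (border '')
j=10 s[j]='e': π[10]=0 (border '')
j=11 s[j]='a': π[11]=0 (border '')
j=12 s[j]='a': π[12]=0 (border '')
j=13 s[j]='d': π[13]=0 (border '')
j=14 s[j]='d': π[14]=0 (border '')
j=15 s[j]='a': π[15]=0 (border '')
j=16 s[j]='c': π[16]=0 (border '')
j=17 s[j]='b': π[17]=1 (border 'b')
j=18 s[j]='d': π[18]=2 (border 'bd')
j=19 s[j]='d': k: 2→0; π[19]=0 (border '')

[0, 0, 1, 0, 0, 0, 1, 0, 0, 0, 0, 0, 0, 0, 0, 0, 0, 1, 2, 0]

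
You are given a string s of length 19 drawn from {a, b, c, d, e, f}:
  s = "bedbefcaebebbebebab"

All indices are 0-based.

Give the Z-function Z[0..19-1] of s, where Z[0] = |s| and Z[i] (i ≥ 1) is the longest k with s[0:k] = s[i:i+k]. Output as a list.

[19, 0, 0, 2, 0, 0, 0, 0, 0, 2, 0, 1, 2, 0, 2, 0, 1, 0, 1]

Z[0]=19
i=1: i≥r, start 0; Z[1]=0
i=2: i≥r, start 0; Z[2]=0
i=3: i≥r, start 0; Z[3]=2 extend→box=[3,5)
i=4: min(r-i=1, Z[1]=0)=0; Z[4]=0
i=5: i≥r, start 0; Z[5]=0
i=6: i≥r, start 0; Z[6]=0
i=7: i≥r, start 0; Z[7]=0
i=8: i≥r, start 0; Z[8]=0
i=9: i≥r, start 0; Z[9]=2 extend→box=[9,11)
i=10: min(r-i=1, Z[1]=0)=0; Z[10]=0
i=11: i≥r, start 0; Z[11]=1 extend→box=[11,12)
i=12: i≥r, start 0; Z[12]=2 extend→box=[12,14)
i=13: min(r-i=1, Z[1]=0)=0; Z[13]=0
i=14: i≥r, start 0; Z[14]=2 extend→box=[14,16)
i=15: min(r-i=1, Z[1]=0)=0; Z[15]=0
i=16: i≥r, start 0; Z[16]=1 extend→box=[16,17)
i=17: i≥r, start 0; Z[17]=0
i=18: i≥r, start 0; Z[18]=1 extend→box=[18,19)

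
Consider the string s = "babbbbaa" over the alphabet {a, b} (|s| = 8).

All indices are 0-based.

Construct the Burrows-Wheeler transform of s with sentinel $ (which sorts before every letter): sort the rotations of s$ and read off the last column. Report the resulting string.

rank  rotation   last
    0  $babbbbaa  a
    1  a$babbbba  a
    2  aa$babbbb  b
    3  abbbbaa$b  b
    4  baa$babbb  b
    5  babbbbaa$  $
    6  bbaa$babb  b
    7  bbbaa$bab  b
    8  bbbbaa$ba  a

aabbb$bba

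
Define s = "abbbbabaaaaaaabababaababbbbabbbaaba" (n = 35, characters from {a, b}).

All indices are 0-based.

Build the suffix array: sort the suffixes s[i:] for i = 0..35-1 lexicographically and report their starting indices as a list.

sorted suffixes:
  #0 SA[0]=34  'a'
  #1 SA[1]=7  'aaaaaaabababaababbbbabbbaaba'
  #2 SA[2]=8  'aaaaaabababaababbbbabbbaaba'
  #3 SA[3]=9  'aaaaabababaababbbbabbbaaba'
  #4 SA[4]=10  'aaaabababaababbbbabbbaaba'
  #5 SA[5]=11  'aaabababaababbbbabbbaaba'
  #6 SA[6]=31  'aaba'
  #7 SA[7]=12  'aabababaababbbbabbbaaba'
  #8 SA[8]=19  'aababbbbabbbaaba'
  #9 SA[9]=32  'aba'
  #10 SA[10]=5  'abaaaaaaabababaababbbbabbbaaba'
  #11 SA[11]=17  'abaababbbbabbbaaba'
  #12 SA[12]=15  'ababaababbbbabbbaaba'
  #13 SA[13]=13  'abababaababbbbabbbaaba'
  #14 SA[14]=20  'ababbbbabbbaaba'
  #15 SA[15]=27  'abbbaaba'
  #16 SA[16]=0  'abbbbabaaaaaaabababaababbbbabbbaaba'
  #17 SA[17]=22  'abbbbabbbaaba'
  #18 SA[18]=33  'ba'
  #19 SA[19]=6  'baaaaaaabababaababbbbabbbaaba'
  #20 SA[20]=30  'baaba'
  #21 SA[21]=18  'baababbbbabbbaaba'
  #22 SA[22]=4  'babaaaaaaabababaababbbbabbbaaba'
  #23 SA[23]=16  'babaababbbbabbbaaba'
  #24 SA[24]=14  'bababaababbbbabbbaaba'
  #25 SA[25]=26  'babbbaaba'
  #26 SA[26]=21  'babbbbabbbaaba'
  #27 SA[27]=29  'bbaaba'
  #28 SA[28]=3  'bbabaaaaaaabababaababbbbabbbaaba'
  #29 SA[29]=25  'bbabbbaaba'
  #30 SA[30]=28  'bbbaaba'
  #31 SA[31]=2  'bbbabaaaaaaabababaababbbbabbbaaba'
  #32 SA[32]=24  'bbbabbbaaba'
  #33 SA[33]=1  'bbbbabaaaaaaabababaababbbbabbbaaba'
  #34 SA[34]=23  'bbbbabbbaaba'

[34, 7, 8, 9, 10, 11, 31, 12, 19, 32, 5, 17, 15, 13, 20, 27, 0, 22, 33, 6, 30, 18, 4, 16, 14, 26, 21, 29, 3, 25, 28, 2, 24, 1, 23]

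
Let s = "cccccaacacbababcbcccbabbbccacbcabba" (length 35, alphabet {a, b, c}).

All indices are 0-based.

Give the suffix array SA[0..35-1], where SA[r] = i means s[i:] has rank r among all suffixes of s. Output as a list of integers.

[34, 5, 11, 31, 21, 13, 6, 8, 27, 33, 10, 20, 12, 32, 22, 23, 29, 14, 24, 16, 4, 30, 7, 26, 9, 19, 28, 15, 3, 25, 18, 2, 17, 1, 0]

sorted suffixes:
  #0 SA[0]=34  'a'
  #1 SA[1]=5  'aacacbababcbcccbabbbccacbcabba'
  #2 SA[2]=11  'ababcbcccbabbbccacbcabba'
  #3 SA[3]=31  'abba'
  #4 SA[4]=21  'abbbccacbcabba'
  #5 SA[5]=13  'abcbcccbabbbccacbcabba'
  #6 SA[6]=6  'acacbababcbcccbabbbccacbcabba'
  #7 SA[7]=8  'acbababcbcccbabbbccacbcabba'
  #8 SA[8]=27  'acbcabba'
  #9 SA[9]=33  'ba'
  #10 SA[10]=10  'bababcbcccbabbbccacbcabba'
  #11 SA[11]=20  'babbbccacbcabba'
  #12 SA[12]=12  'babcbcccbabbbccacbcabba'
  #13 SA[13]=32  'bba'
  #14 SA[14]=22  'bbbccacbcabba'
  #15 SA[15]=23  'bbccacbcabba'
  #16 SA[16]=29  'bcabba'
  #17 SA[17]=14  'bcbcccbabbbccacbcabba'
  #18 SA[18]=24  'bccacbcabba'
  #19 SA[19]=16  'bcccbabbbccacbcabba'
  #20 SA[20]=4  'caacacbababcbcccbabbbccacbcabba'
  #21 SA[21]=30  'cabba'
  #22 SA[22]=7  'cacbababcbcccbabbbccacbcabba'
  #23 SA[23]=26  'cacbcabba'
  #24 SA[24]=9  'cbababcbcccbabbbccacbcabba'
  #25 SA[25]=19  'cbabbbccacbcabba'
  #26 SA[26]=28  'cbcabba'
  #27 SA[27]=15  'cbcccbabbbccacbcabba'
  #28 SA[28]=3  'ccaacacbababcbcccbabbbccacbcabba'
  #29 SA[29]=25  'ccacbcabba'
  #30 SA[30]=18  'ccbabbbccacbcabba'
  #31 SA[31]=2  'cccaacacbababcbcccbabbbccacbcabba'
  #32 SA[32]=17  'cccbabbbccacbcabba'
  #33 SA[33]=1  'ccccaacacbababcbcccbabbbccacbcabba'
  #34 SA[34]=0  'cccccaacacbababcbcccbabbbccacbcabba'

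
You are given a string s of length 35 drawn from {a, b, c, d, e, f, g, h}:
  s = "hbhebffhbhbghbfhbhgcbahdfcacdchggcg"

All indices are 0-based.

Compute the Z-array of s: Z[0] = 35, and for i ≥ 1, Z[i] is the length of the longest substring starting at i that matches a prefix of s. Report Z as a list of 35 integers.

[35, 0, 1, 0, 0, 0, 0, 3, 0, 2, 0, 0, 2, 0, 0, 3, 0, 1, 0, 0, 0, 0, 1, 0, 0, 0, 0, 0, 0, 0, 1, 0, 0, 0, 0]

Z[0]=35
i=1: i≥r, start 0; Z[1]=0
i=2: i≥r, start 0; Z[2]=1 scan→box=[2,3)
i=3: i≥r, start 0; Z[3]=0
i=4: i≥r, start 0; Z[4]=0
i=5: i≥r, start 0; Z[5]=0
i=6: i≥r, start 0; Z[6]=0
i=7: i≥r, start 0; Z[7]=3 scan→box=[7,10)
i=8: min(r-i=2, Z[1]=0)=0; Z[8]=0
i=9: min(r-i=1, Z[2]=1)=1; Z[9]=2 scan→box=[9,11)
i=10: min(r-i=1, Z[1]=0)=0; Z[10]=0
i=11: i≥r, start 0; Z[11]=0
i=12: i≥r, start 0; Z[12]=2 scan→box=[12,14)
i=13: min(r-i=1, Z[1]=0)=0; Z[13]=0
i=14: i≥r, start 0; Z[14]=0
i=15: i≥r, start 0; Z[15]=3 scan→box=[15,18)
i=16: min(r-i=2, Z[1]=0)=0; Z[16]=0
i=17: min(r-i=1, Z[2]=1)=1; Z[17]=1
i=18: i≥r, start 0; Z[18]=0
i=19: i≥r, start 0; Z[19]=0
i=20: i≥r, start 0; Z[20]=0
i=21: i≥r, start 0; Z[21]=0
i=22: i≥r, start 0; Z[22]=1 scan→box=[22,23)
i=23: i≥r, start 0; Z[23]=0
i=24: i≥r, start 0; Z[24]=0
i=25: i≥r, start 0; Z[25]=0
i=26: i≥r, start 0; Z[26]=0
i=27: i≥r, start 0; Z[27]=0
i=28: i≥r, start 0; Z[28]=0
i=29: i≥r, start 0; Z[29]=0
i=30: i≥r, start 0; Z[30]=1 scan→box=[30,31)
i=31: i≥r, start 0; Z[31]=0
i=32: i≥r, start 0; Z[32]=0
i=33: i≥r, start 0; Z[33]=0
i=34: i≥r, start 0; Z[34]=0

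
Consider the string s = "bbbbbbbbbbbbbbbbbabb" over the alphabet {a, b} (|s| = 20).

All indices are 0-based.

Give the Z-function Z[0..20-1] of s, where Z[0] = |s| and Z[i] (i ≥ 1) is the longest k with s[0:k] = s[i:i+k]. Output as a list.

[20, 16, 15, 14, 13, 12, 11, 10, 9, 8, 7, 6, 5, 4, 3, 2, 1, 0, 2, 1]

Z[0]=20
i=1: i≥r, start 0; Z[1]=16 grow→box=[1,17)
i=2: min(r-i=15, Z[1]=16)=15; Z[2]=15
i=3: min(r-i=14, Z[2]=15)=14; Z[3]=14
i=4: min(r-i=13, Z[3]=14)=13; Z[4]=13
i=5: min(r-i=12, Z[4]=13)=12; Z[5]=12
i=6: min(r-i=11, Z[5]=12)=11; Z[6]=11
i=7: min(r-i=10, Z[6]=11)=10; Z[7]=10
i=8: min(r-i=9, Z[7]=10)=9; Z[8]=9
i=9: min(r-i=8, Z[8]=9)=8; Z[9]=8
i=10: min(r-i=7, Z[9]=8)=7; Z[10]=7
i=11: min(r-i=6, Z[10]=7)=6; Z[11]=6
i=12: min(r-i=5, Z[11]=6)=5; Z[12]=5
i=13: min(r-i=4, Z[12]=5)=4; Z[13]=4
i=14: min(r-i=3, Z[13]=4)=3; Z[14]=3
i=15: min(r-i=2, Z[14]=3)=2; Z[15]=2
i=16: min(r-i=1, Z[15]=2)=1; Z[16]=1
i=17: i≥r, start 0; Z[17]=0
i=18: i≥r, start 0; Z[18]=2 grow→box=[18,20)
i=19: min(r-i=1, Z[1]=16)=1; Z[19]=1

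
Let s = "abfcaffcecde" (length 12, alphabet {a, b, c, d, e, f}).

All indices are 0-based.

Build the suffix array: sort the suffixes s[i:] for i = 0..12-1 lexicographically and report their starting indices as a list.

rank | idx | suffix
   0 |   0 | abfcaffcecde
   1 |   4 | affcecde
   2 |   1 | bfcaffcecde
   3 |   3 | caffcecde
   4 |   9 | cde
   5 |   7 | cecde
   6 |  10 | de
   7 |  11 | e
   8 |   8 | ecde
   9 |   2 | fcaffcecde
  10 |   6 | fcecde
  11 |   5 | ffcecde

[0, 4, 1, 3, 9, 7, 10, 11, 8, 2, 6, 5]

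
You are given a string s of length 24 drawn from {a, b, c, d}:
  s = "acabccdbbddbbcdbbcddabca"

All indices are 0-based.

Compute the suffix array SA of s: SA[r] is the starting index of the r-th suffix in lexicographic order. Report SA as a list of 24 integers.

rank | idx | suffix
   0 |  23 | a
   1 |  20 | abca
   2 |   2 | abccdbbddbbcdbbcddabca
   3 |   0 | acabccdbbddbbcdbbcddabca
   4 |  11 | bbcdbbcddabca
   5 |  15 | bbcddabca
   6 |   7 | bbddbbcdbbcddabca
   7 |  21 | bca
   8 |   3 | bccdbbddbbcdbbcddabca
   9 |  12 | bcdbbcddabca
  10 |  16 | bcddabca
  11 |   8 | bddbbcdbbcddabca
  12 |  22 | ca
  13 |   1 | cabccdbbddbbcdbbcddabca
  14 |   4 | ccdbbddbbcdbbcddabca
  15 |  13 | cdbbcddabca
  16 |   5 | cdbbddbbcdbbcddabca
  17 |  17 | cddabca
  18 |  19 | dabca
  19 |  10 | dbbcdbbcddabca
  20 |  14 | dbbcddabca
  21 |   6 | dbbddbbcdbbcddabca
  22 |  18 | ddabca
  23 |   9 | ddbbcdbbcddabca

[23, 20, 2, 0, 11, 15, 7, 21, 3, 12, 16, 8, 22, 1, 4, 13, 5, 17, 19, 10, 14, 6, 18, 9]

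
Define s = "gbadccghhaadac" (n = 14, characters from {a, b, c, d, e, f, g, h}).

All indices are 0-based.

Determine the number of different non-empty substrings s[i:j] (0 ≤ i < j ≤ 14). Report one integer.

rank→(start, suffix):
  0 → (9, 'aadac')
  1 → (12, 'ac')
  2 → (10, 'adac')
  3 → (2, 'adccghhaadac')
  4 → (1, 'badccghhaadac')
  5 → (13, 'c')
  6 → (4, 'ccghhaadac')
  7 → (5, 'cghhaadac')
  8 → (11, 'dac')
  9 → (3, 'dccghhaadac')
  10 → (0, 'gbadccghhaadac')
  11 → (6, 'ghhaadac')
  12 → (8, 'haadac')
  13 → (7, 'hhaadac')

SA = [9, 12, 10, 2, 1, 13, 4, 5, 11, 3, 0, 6, 8, 7]
rank  pair      lcp
   1  s[9:],s[12:]  1  'a'
   2  s[12:],s[10:]  1  'a'
   3  s[10:],s[2:]  2  'ad'
   4  s[2:],s[1:]  0  ''
   5  s[1:],s[13:]  0  ''
   6  s[13:],s[4:]  1  'c'
   7  s[4:],s[5:]  1  'c'
   8  s[5:],s[11:]  0  ''
   9  s[11:],s[3:]  1  'd'
  10  s[3:],s[0:]  0  ''
  11  s[0:],s[6:]  1  'g'
  12  s[6:],s[8:]  0  ''
  13  s[8:],s[7:]  1  'h'

n(n+1)/2 = 14·15/2 = 105
Σ LCP = 0 + 1 + 1 + 2 + 0 + 0 + 1 + 1 + 0 + 1 + 0 + 1 + 0 + 1 = 9
distinct = 105 − 9 = 96

96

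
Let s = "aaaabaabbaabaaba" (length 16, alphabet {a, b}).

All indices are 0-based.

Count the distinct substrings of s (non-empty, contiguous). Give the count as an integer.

rank→(start, suffix):
  0 → (15, 'a')
  1 → (0, 'aaaabaabbaabaaba')
  2 → (1, 'aaabaabbaabaaba')
  3 → (12, 'aaba')
  4 → (9, 'aabaaba')
  5 → (2, 'aabaabbaabaaba')
  6 → (5, 'aabbaabaaba')
  7 → (13, 'aba')
  8 → (10, 'abaaba')
  9 → (3, 'abaabbaabaaba')
  10 → (6, 'abbaabaaba')
  11 → (14, 'ba')
  12 → (11, 'baaba')
  13 → (8, 'baabaaba')
  14 → (4, 'baabbaabaaba')
  15 → (7, 'bbaabaaba')

SA = [15, 0, 1, 12, 9, 2, 5, 13, 10, 3, 6, 14, 11, 8, 4, 7]
i: (SA[i-1],SA[i]) lcp shared
  1: (15,0) 1 'a'
  2: (0,1) 3 'aaa'
  3: (1,12) 2 'aa'
  4: (12,9) 4 'aaba'
  5: (9,2) 6 'aabaab'
  6: (2,5) 3 'aab'
  7: (5,13) 1 'a'
  8: (13,10) 3 'aba'
  9: (10,3) 5 'abaab'
  10: (3,6) 2 'ab'
  11: (6,14) 0 ''
  12: (14,11) 2 'ba'
  13: (11,8) 5 'baaba'
  14: (8,4) 4 'baab'
  15: (4,7) 1 'b'

n(n+1)/2 = 16·17/2 = 136
Σ LCP = 0 + 1 + 3 + 2 + 4 + 6 + 3 + 1 + 3 + 5 + 2 + 0 + 2 + 5 + 4 + 1 = 42
distinct = 136 − 42 = 94

94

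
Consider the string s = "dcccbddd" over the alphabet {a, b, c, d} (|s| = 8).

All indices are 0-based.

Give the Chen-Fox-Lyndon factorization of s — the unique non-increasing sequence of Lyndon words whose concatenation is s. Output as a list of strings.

emit factor 1: 'd' (i=0, period=1)
emit factor 2: 'c' (i=1, period=1)
emit factor 3: 'c' (i=2, period=1)
emit factor 4: 'c' (i=3, period=1)
emit factor 5: 'bddd' (i=4, period=4)

["d", "c", "c", "c", "bddd"]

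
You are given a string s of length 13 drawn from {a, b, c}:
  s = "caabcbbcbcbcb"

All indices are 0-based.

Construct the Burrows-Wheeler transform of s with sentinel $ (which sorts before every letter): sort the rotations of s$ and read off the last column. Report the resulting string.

rank  rotation        last
    0  $caabcbbcbcbcb  b
    1  aabcbbcbcbcb$c  c
    2  abcbbcbcbcb$ca  a
    3  b$caabcbbcbcbc  c
    4  bbcbcbcb$caabc  c
    5  bcb$caabcbbcbc  c
    6  bcbbcbcbcb$caa  a
    7  bcbcb$caabcbbc  c
    8  bcbcbcb$caabcb  b
    9  caabcbbcbcbcb$  $
   10  cb$caabcbbcbcb  b
   11  cbbcbcbcb$caab  b
   12  cbcb$caabcbbcb  b
   13  cbcbcb$caabcbb  b

bcacccacb$bbbb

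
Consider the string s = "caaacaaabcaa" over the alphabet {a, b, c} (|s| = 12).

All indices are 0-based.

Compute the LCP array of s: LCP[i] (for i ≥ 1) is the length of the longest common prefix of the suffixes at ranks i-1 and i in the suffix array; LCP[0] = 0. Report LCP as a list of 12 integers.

[0, 1, 2, 3, 2, 2, 1, 1, 0, 0, 3, 4]

sorted suffixes:
  #0 SA[0]=11  'a'
  #1 SA[1]=10  'aa'
  #2 SA[2]=5  'aaabcaa'
  #3 SA[3]=1  'aaacaaabcaa'
  #4 SA[4]=6  'aabcaa'
  #5 SA[5]=2  'aacaaabcaa'
  #6 SA[6]=7  'abcaa'
  #7 SA[7]=3  'acaaabcaa'
  #8 SA[8]=8  'bcaa'
  #9 SA[9]=9  'caa'
  #10 SA[10]=4  'caaabcaa'
  #11 SA[11]=0  'caaacaaabcaa'

SA = [11, 10, 5, 1, 6, 2, 7, 3, 8, 9, 4, 0]
i: (SA[i-1],SA[i]) lcp shared
  1: (11,10) 1 'a'
  2: (10,5) 2 'aa'
  3: (5,1) 3 'aaa'
  4: (1,6) 2 'aa'
  5: (6,2) 2 'aa'
  6: (2,7) 1 'a'
  7: (7,3) 1 'a'
  8: (3,8) 0 ''
  9: (8,9) 0 ''
  10: (9,4) 3 'caa'
  11: (4,0) 4 'caaa'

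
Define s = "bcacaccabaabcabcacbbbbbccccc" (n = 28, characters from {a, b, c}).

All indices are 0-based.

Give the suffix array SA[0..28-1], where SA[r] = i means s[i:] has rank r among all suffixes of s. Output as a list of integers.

[9, 7, 10, 13, 2, 16, 4, 8, 18, 19, 20, 21, 11, 0, 14, 22, 27, 6, 12, 1, 15, 3, 17, 26, 5, 25, 24, 23]

rank | idx | suffix
   0 |   9 | aabcabcacbbbbbccccc
   1 |   7 | abaabcabcacbbbbbccccc
   2 |  10 | abcabcacbbbbbccccc
   3 |  13 | abcacbbbbbccccc
   4 |   2 | acaccabaabcabcacbbbbbccccc
   5 |  16 | acbbbbbccccc
   6 |   4 | accabaabcabcacbbbbbccccc
   7 |   8 | baabcabcacbbbbbccccc
   8 |  18 | bbbbbccccc
   9 |  19 | bbbbccccc
  10 |  20 | bbbccccc
  11 |  21 | bbccccc
  12 |  11 | bcabcacbbbbbccccc
  13 |   0 | bcacaccabaabcabcacbbbbbccccc
  14 |  14 | bcacbbbbbccccc
  15 |  22 | bccccc
  16 |  27 | c
  17 |   6 | cabaabcabcacbbbbbccccc
  18 |  12 | cabcacbbbbbccccc
  19 |   1 | cacaccabaabcabcacbbbbbccccc
  20 |  15 | cacbbbbbccccc
  21 |   3 | caccabaabcabcacbbbbbccccc
  22 |  17 | cbbbbbccccc
  23 |  26 | cc
  24 |   5 | ccabaabcabcacbbbbbccccc
  25 |  25 | ccc
  26 |  24 | cccc
  27 |  23 | ccccc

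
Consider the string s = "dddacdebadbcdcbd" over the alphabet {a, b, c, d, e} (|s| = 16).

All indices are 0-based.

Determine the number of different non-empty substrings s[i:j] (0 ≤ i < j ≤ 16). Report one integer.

rank→(start, suffix):
  0 → (3, 'acdebadbcdcbd')
  1 → (8, 'adbcdcbd')
  2 → (7, 'badbcdcbd')
  3 → (10, 'bcdcbd')
  4 → (14, 'bd')
  5 → (13, 'cbd')
  6 → (11, 'cdcbd')
  7 → (4, 'cdebadbcdcbd')
  8 → (15, 'd')
  9 → (2, 'dacdebadbcdcbd')
  10 → (9, 'dbcdcbd')
  11 → (12, 'dcbd')
  12 → (1, 'ddacdebadbcdcbd')
  13 → (0, 'dddacdebadbcdcbd')
  14 → (5, 'debadbcdcbd')
  15 → (6, 'ebadbcdcbd')

SA = [3, 8, 7, 10, 14, 13, 11, 4, 15, 2, 9, 12, 1, 0, 5, 6]
[i] adj suffixes → lcp
  [1] 3/8 → 1 ('a')
  [2] 8/7 → 0 ('')
  [3] 7/10 → 1 ('b')
  [4] 10/14 → 1 ('b')
  [5] 14/13 → 0 ('')
  [6] 13/11 → 1 ('c')
  [7] 11/4 → 2 ('cd')
  [8] 4/15 → 0 ('')
  [9] 15/2 → 1 ('d')
  [10] 2/9 → 1 ('d')
  [11] 9/12 → 1 ('d')
  [12] 12/1 → 1 ('d')
  [13] 1/0 → 2 ('dd')
  [14] 0/5 → 1 ('d')
  [15] 5/6 → 0 ('')

n(n+1)/2 = 16·17/2 = 136
Σ LCP = 0 + 1 + 0 + 1 + 1 + 0 + 1 + 2 + 0 + 1 + 1 + 1 + 1 + 2 + 1 + 0 = 13
distinct = 136 − 13 = 123

123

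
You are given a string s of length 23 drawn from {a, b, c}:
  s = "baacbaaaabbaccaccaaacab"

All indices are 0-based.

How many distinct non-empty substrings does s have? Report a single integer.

235

rank→(start, suffix):
  0 → (5, 'aaaabbaccaccaaacab')
  1 → (6, 'aaabbaccaccaaacab')
  2 → (17, 'aaacab')
  3 → (7, 'aabbaccaccaaacab')
  4 → (18, 'aacab')
  5 → (1, 'aacbaaaabbaccaccaaacab')
  6 → (21, 'ab')
  7 → (8, 'abbaccaccaaacab')
  8 → (19, 'acab')
  9 → (2, 'acbaaaabbaccaccaaacab')
  10 → (14, 'accaaacab')
  11 → (11, 'accaccaaacab')
  12 → (22, 'b')
  13 → (4, 'baaaabbaccaccaaacab')
  14 → (0, 'baacbaaaabbaccaccaaacab')
  15 → (10, 'baccaccaaacab')
  16 → (9, 'bbaccaccaaacab')
  17 → (16, 'caaacab')
  18 → (20, 'cab')
  19 → (13, 'caccaaacab')
  20 → (3, 'cbaaaabbaccaccaaacab')
  21 → (15, 'ccaaacab')
  22 → (12, 'ccaccaaacab')

SA = [5, 6, 17, 7, 18, 1, 21, 8, 19, 2, 14, 11, 22, 4, 0, 10, 9, 16, 20, 13, 3, 15, 12]
[i] adj suffixes → lcp
  [1] 5/6 → 3 ('aaa')
  [2] 6/17 → 3 ('aaa')
  [3] 17/7 → 2 ('aa')
  [4] 7/18 → 2 ('aa')
  [5] 18/1 → 3 ('aac')
  [6] 1/21 → 1 ('a')
  [7] 21/8 → 2 ('ab')
  [8] 8/19 → 1 ('a')
  [9] 19/2 → 2 ('ac')
  [10] 2/14 → 2 ('ac')
  [11] 14/11 → 4 ('acca')
  [12] 11/22 → 0 ('')
  [13] 22/4 → 1 ('b')
  [14] 4/0 → 3 ('baa')
  [15] 0/10 → 2 ('ba')
  [16] 10/9 → 1 ('b')
  [17] 9/16 → 0 ('')
  [18] 16/20 → 2 ('ca')
  [19] 20/13 → 2 ('ca')
  [20] 13/3 → 1 ('c')
  [21] 3/15 → 1 ('c')
  [22] 15/12 → 3 ('cca')

n(n+1)/2 = 23·24/2 = 276
Σ LCP = 0 + 3 + 3 + 2 + 2 + 3 + 1 + 2 + 1 + 2 + 2 + 4 + 0 + 1 + 3 + 2 + 1 + 0 + 2 + 2 + 1 + 1 + 3 = 41
distinct = 276 − 41 = 235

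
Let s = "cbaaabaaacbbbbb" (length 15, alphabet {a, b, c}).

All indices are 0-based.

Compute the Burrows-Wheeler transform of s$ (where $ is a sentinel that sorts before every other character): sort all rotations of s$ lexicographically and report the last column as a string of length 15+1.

rank  rotation          last
    0  $cbaaabaaacbbbbb  b
    1  aaabaaacbbbbb$cb  b
    2  aaacbbbbb$cbaaab  b
    3  aabaaacbbbbb$cba  a
    4  aacbbbbb$cbaaaba  a
    5  abaaacbbbbb$cbaa  a
    6  acbbbbb$cbaaabaa  a
    7  b$cbaaabaaacbbbb  b
    8  baaabaaacbbbbb$c  c
    9  baaacbbbbb$cbaaa  a
   10  bb$cbaaabaaacbbb  b
   11  bbb$cbaaabaaacbb  b
   12  bbbb$cbaaabaaacb  b
   13  bbbbb$cbaaabaaac  c
   14  cbaaabaaacbbbbb$  $
   15  cbbbbb$cbaaabaaa  a

bbbaaaabcabbbc$a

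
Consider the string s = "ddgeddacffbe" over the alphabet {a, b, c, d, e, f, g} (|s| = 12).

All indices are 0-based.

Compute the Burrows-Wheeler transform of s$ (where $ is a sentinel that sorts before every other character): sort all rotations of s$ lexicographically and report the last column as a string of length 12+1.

rank  rotation       last
    0  $ddgeddacffbe  e
    1  acffbe$ddgedd  d
    2  be$ddgeddacff  f
    3  cffbe$ddgedda  a
    4  dacffbe$ddged  d
    5  ddacffbe$ddge  e
    6  ddgeddacffbe$  $
    7  dgeddacffbe$d  d
    8  e$ddgeddacffb  b
    9  eddacffbe$ddg  g
   10  fbe$ddgeddacf  f
   11  ffbe$ddgeddac  c
   12  geddacffbe$dd  d

edfade$dbgfcd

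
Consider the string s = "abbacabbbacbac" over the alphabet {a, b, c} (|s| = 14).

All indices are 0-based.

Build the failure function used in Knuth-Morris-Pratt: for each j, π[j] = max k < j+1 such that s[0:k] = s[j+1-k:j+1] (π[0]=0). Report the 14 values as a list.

[0, 0, 0, 1, 0, 1, 2, 3, 0, 1, 0, 0, 1, 0]

π[0] = 0
j=1 s[j]='b': π[1]=0 (border '')
j=2 s[j]='b': π[2]=0 (border '')
j=3 s[j]='a': π[3]=1 (border 'a')
j=4 s[j]='c': k: 1→0; π[4]=0 (border '')
j=5 s[j]='a': π[5]=1 (border 'a')
j=6 s[j]='b': π[6]=2 (border 'ab')
j=7 s[j]='b': π[7]=3 (border 'abb')
j=8 s[j]='b': k: 3→0; π[8]=0 (border '')
j=9 s[j]='a': π[9]=1 (border 'a')
j=10 s[j]='c': k: 1→0; π[10]=0 (border '')
j=11 s[j]='b': π[11]=0 (border '')
j=12 s[j]='a': π[12]=1 (border 'a')
j=13 s[j]='c': k: 1→0; π[13]=0 (border '')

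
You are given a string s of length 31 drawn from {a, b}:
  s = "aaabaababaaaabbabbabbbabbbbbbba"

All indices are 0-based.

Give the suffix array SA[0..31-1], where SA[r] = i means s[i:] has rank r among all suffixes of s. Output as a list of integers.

[30, 9, 0, 10, 1, 4, 11, 7, 2, 5, 12, 15, 18, 22, 29, 8, 3, 6, 14, 17, 21, 28, 13, 16, 20, 27, 19, 26, 25, 24, 23]

sorted suffixes:
  #0 SA[0]=30  'a'
  #1 SA[1]=9  'aaaabbabbabbbabbbbbbba'
  #2 SA[2]=0  'aaabaababaaaabbabbabbbabbbbbbba'
  #3 SA[3]=10  'aaabbabbabbbabbbbbbba'
  #4 SA[4]=1  'aabaababaaaabbabbabbbabbbbbbba'
  #5 SA[5]=4  'aababaaaabbabbabbbabbbbbbba'
  #6 SA[6]=11  'aabbabbabbbabbbbbbba'
  #7 SA[7]=7  'abaaaabbabbabbbabbbbbbba'
  #8 SA[8]=2  'abaababaaaabbabbabbbabbbbbbba'
  #9 SA[9]=5  'ababaaaabbabbabbbabbbbbbba'
  #10 SA[10]=12  'abbabbabbbabbbbbbba'
  #11 SA[11]=15  'abbabbbabbbbbbba'
  #12 SA[12]=18  'abbbabbbbbbba'
  #13 SA[13]=22  'abbbbbbba'
  #14 SA[14]=29  'ba'
  #15 SA[15]=8  'baaaabbabbabbbabbbbbbba'
  #16 SA[16]=3  'baababaaaabbabbabbbabbbbbbba'
  #17 SA[17]=6  'babaaaabbabbabbbabbbbbbba'
  #18 SA[18]=14  'babbabbbabbbbbbba'
  #19 SA[19]=17  'babbbabbbbbbba'
  #20 SA[20]=21  'babbbbbbba'
  #21 SA[21]=28  'bba'
  #22 SA[22]=13  'bbabbabbbabbbbbbba'
  #23 SA[23]=16  'bbabbbabbbbbbba'
  #24 SA[24]=20  'bbabbbbbbba'
  #25 SA[25]=27  'bbba'
  #26 SA[26]=19  'bbbabbbbbbba'
  #27 SA[27]=26  'bbbba'
  #28 SA[28]=25  'bbbbba'
  #29 SA[29]=24  'bbbbbba'
  #30 SA[30]=23  'bbbbbbba'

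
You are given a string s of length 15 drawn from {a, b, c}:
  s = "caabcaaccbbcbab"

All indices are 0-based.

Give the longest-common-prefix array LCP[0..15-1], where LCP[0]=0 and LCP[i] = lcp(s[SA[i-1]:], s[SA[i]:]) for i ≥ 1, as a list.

rank | idx | suffix
   0 |   1 | aabcaaccbbcbab
   1 |   5 | aaccbbcbab
   2 |  13 | ab
   3 |   2 | abcaaccbbcbab
   4 |   6 | accbbcbab
   5 |  14 | b
   6 |  12 | bab
   7 |   9 | bbcbab
   8 |   3 | bcaaccbbcbab
   9 |  10 | bcbab
  10 |   0 | caabcaaccbbcbab
  11 |   4 | caaccbbcbab
  12 |  11 | cbab
  13 |   8 | cbbcbab
  14 |   7 | ccbbcbab

SA = [1, 5, 13, 2, 6, 14, 12, 9, 3, 10, 0, 4, 11, 8, 7]
rank  pair      lcp
   1  s[1:],s[5:]  2  'aa'
   2  s[5:],s[13:]  1  'a'
   3  s[13:],s[2:]  2  'ab'
   4  s[2:],s[6:]  1  'a'
   5  s[6:],s[14:]  0  ''
   6  s[14:],s[12:]  1  'b'
   7  s[12:],s[9:]  1  'b'
   8  s[9:],s[3:]  1  'b'
   9  s[3:],s[10:]  2  'bc'
  10  s[10:],s[0:]  0  ''
  11  s[0:],s[4:]  3  'caa'
  12  s[4:],s[11:]  1  'c'
  13  s[11:],s[8:]  2  'cb'
  14  s[8:],s[7:]  1  'c'

[0, 2, 1, 2, 1, 0, 1, 1, 1, 2, 0, 3, 1, 2, 1]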